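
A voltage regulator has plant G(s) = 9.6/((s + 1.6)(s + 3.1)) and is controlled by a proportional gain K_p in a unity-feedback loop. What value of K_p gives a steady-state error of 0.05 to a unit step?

Steady-state error for a unit step on this type-0 loop is 1/(1 + K_p·G(0)).
G(0) = 1.935. Require 1/(1 + K_p·1.935) = 0.05, so 1 + 1.935·K_p = 20.
K_p = (20 − 1)/1.935 = 9.82.

K_p = 9.82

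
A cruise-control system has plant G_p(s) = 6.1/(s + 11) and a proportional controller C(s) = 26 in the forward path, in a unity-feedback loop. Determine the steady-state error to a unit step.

0.0649

The loop is type 0. Static position error constant K_pos = C(0)·G_p(0) = 26·0.5545 = 14.42.
Steady-state error to a unit step: e_ss = 1/(1+K_pos) = 1/15.42 = 0.0649.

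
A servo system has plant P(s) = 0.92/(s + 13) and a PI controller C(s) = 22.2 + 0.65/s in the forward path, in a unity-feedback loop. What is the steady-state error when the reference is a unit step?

The open loop C(s)P(s) has a pole at the origin (type 1), so the static position error constant is infinite and e_ss = 1/(1+∞) = 0.

0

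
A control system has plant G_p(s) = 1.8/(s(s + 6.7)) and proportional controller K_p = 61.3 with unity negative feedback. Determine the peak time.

The closed-loop denominator s² + 6.7s + 110.3 gives ω_n = √110.3 = 10.5 and ζ = 6.7/(2ω_n) = 0.3189.
Damped frequency ω_d = ω_n√(1−ζ²) = 9.956 rad/s, so peak time T_p = π/ω_d = 0.316 s.

T_p = 0.316 s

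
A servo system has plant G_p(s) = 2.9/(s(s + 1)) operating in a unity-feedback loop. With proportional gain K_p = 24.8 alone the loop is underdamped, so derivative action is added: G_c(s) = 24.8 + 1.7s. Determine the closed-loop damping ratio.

ζ = 0.35

Forward path: (24.8 + 1.7s)·2.9/(s(s+1)). The closed-loop characteristic equation is s² + (1 + 2.9·1.7)s + 2.9·24.8 = 0.
That is s² + 5.93s + 71.92 = 0, so ω_n = 8.481 rad/s and ζ = 5.93/(2·8.481) = 0.3496.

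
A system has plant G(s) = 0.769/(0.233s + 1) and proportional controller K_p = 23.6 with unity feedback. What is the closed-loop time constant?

τ = 0.0122 s

Closed loop: T(s) = K_p·G/(1+K_p·G) = 18.15/(0.233s + 1 + 18.15), with pole at s = −(1 + 18.15)/0.233 = −82.18.
Closed-loop time constant τ = 1/82.18 = 0.0122 s.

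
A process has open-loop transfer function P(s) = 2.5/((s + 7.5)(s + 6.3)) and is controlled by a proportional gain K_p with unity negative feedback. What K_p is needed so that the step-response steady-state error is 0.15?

For a type-0 loop with proportional control, e_ss = 1/(1 + K_p·P(0)).
P(0) = 0.05291. Require 1/(1 + K_p·0.05291) = 0.15, so 1 + 0.05291·K_p = 6.667.
K_p = (6.667 − 1)/0.05291 = 107.

K_p = 107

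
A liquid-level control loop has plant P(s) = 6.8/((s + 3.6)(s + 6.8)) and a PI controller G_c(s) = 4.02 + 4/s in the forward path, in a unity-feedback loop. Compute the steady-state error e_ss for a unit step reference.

The open loop G_c(s)P(s) has a pole at the origin (type 1), so the static position error constant is infinite and e_ss = 1/(1+∞) = 0.

0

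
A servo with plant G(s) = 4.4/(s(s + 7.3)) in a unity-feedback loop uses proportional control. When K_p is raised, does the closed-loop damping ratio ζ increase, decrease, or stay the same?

ζ = 7.3/(2√(4.4K_p)); increasing K_p raises the denominator, so ζ falls.

decrease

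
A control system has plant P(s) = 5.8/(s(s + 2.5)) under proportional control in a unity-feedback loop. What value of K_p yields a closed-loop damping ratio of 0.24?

K_p = 4.68

Closed-loop characteristic equation: s² + 2.5s + K_p·5.8 = 0.
So ω_n = √(5.8K_p) and 2ζω_n = 2.5, giving ζ = 2.5/(2√(5.8K_p)).
Setting ζ = 0.24: √(5.8K_p) = 2.5/(2·0.24) = 5.208, so K_p = 27.13/5.8 = 4.68.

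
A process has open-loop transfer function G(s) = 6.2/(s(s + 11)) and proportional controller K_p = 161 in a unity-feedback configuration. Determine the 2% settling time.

Closed-loop characteristic equation: s² + 11s + 998.2 = 0, so ω_n = 31.59 rad/s and ζ = 11/(2·31.59) = 0.1741.
2% settling time T_s ≈ 4/(ζω_n) = 4/5.5 = 0.727 s.

T_s ≈ 0.727 s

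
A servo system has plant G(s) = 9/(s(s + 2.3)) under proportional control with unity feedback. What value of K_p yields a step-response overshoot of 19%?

K_p = 0.673

From %OS = 100·exp(−πζ/√(1−ζ²)) = 19%, ζ = −ln(0.19)/√(π²+ln²(0.19)) = 0.4673.
Characteristic equation s² + 2.3s + 9K_p = 0 gives ζ = 2.3/(2√(9K_p)).
Setting ζ = 0.4673: √(9K_p) = 2.3/(2·0.4673) = 2.461, so K_p = 6.055/9 = 0.673.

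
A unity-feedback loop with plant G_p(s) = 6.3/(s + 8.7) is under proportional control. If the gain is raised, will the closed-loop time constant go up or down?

Closed-loop pole is at s = −(8.7+K_p·6.3); larger K_p moves it further left, so τ = 1/(8.7+K_p·6.3) decreases.

decrease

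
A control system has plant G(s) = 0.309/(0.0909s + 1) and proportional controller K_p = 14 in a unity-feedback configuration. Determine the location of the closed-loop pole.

Closed loop: T(s) = K_p·G/(1+K_p·G) = 4.326/(0.0909s + 1 + 4.326), with pole at s = −(1 + 4.326)/0.0909 = −58.59.

s = -58.59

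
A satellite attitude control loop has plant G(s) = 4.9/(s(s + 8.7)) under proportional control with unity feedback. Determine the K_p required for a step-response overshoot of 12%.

K_p = 12.3

From %OS = 100·exp(−πζ/√(1−ζ²)) = 12%, ζ = −ln(0.12)/√(π²+ln²(0.12)) = 0.5594.
Characteristic equation s² + 8.7s + 4.9K_p = 0 gives ζ = 8.7/(2√(4.9K_p)).
Setting ζ = 0.5594: √(4.9K_p) = 8.7/(2·0.5594) = 7.776, so K_p = 60.47/4.9 = 12.3.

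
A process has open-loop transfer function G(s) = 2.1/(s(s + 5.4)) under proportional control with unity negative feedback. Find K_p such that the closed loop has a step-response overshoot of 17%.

K_p = 14.4

From %OS = 100·exp(−πζ/√(1−ζ²)) = 17%, ζ = −ln(0.17)/√(π²+ln²(0.17)) = 0.4913.
Characteristic equation s² + 5.4s + 2.1K_p = 0 gives ζ = 5.4/(2√(2.1K_p)).
Setting ζ = 0.4913: √(2.1K_p) = 5.4/(2·0.4913) = 5.496, so K_p = 30.21/2.1 = 14.4.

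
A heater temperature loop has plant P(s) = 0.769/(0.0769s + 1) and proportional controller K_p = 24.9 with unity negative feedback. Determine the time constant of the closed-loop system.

τ = 0.00382 s

Closed loop: T(s) = K_p·P/(1+K_p·P) = 19.15/(0.0769s + 1 + 19.15), with pole at s = −(1 + 19.15)/0.0769 = −262.
Closed-loop time constant τ = 1/262 = 0.00382 s.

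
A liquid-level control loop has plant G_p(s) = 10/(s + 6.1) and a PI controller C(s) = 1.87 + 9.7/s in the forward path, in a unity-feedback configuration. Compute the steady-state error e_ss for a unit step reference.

The open loop C(s)G_p(s) has a pole at the origin (type 1), so the static position error constant is infinite and e_ss = 1/(1+∞) = 0.

0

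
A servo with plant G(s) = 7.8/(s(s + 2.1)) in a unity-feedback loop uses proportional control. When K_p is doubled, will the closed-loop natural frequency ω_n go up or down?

ω_n = √(7.8·K_p), which grows with K_p.

increase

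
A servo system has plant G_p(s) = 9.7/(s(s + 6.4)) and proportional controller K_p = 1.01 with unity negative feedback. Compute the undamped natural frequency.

ω_n = 3.13 rad/s

With unity feedback the closed-loop characteristic equation is s² + 6.4s + 1.01·9.7 = s² + 6.4s + 9.797 = 0.
Matching s² + 2ζω_n s + ω_n²: ω_n = √9.797 = 3.13 rad/s and 2ζω_n = 6.4, so ζ = 6.4/(2·3.13) = 1.02.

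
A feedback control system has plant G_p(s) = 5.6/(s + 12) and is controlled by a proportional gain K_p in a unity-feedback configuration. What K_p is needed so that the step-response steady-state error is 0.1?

Steady-state error for a unit step on this type-0 loop is 1/(1 + K_p·G_p(0)).
G_p(0) = 0.4667. Require 1/(1 + K_p·0.4667) = 0.1, so 1 + 0.4667·K_p = 10.
K_p = (10 − 1)/0.4667 = 19.3.

K_p = 19.3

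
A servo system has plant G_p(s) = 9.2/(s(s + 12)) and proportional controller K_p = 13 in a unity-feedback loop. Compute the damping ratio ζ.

ζ = 0.549

With unity feedback the closed-loop characteristic equation is s² + 12s + 13·9.2 = s² + 12s + 119.6 = 0.
Matching s² + 2ζω_n s + ω_n²: ω_n = √119.6 = 10.94 rad/s and 2ζω_n = 12, so ζ = 12/(2·10.94) = 0.549.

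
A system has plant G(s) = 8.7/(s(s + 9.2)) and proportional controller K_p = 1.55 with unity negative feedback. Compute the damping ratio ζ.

1 + K_p·G(s) = 0 gives s² + 9.2s + 13.48 = 0.
Matching s² + 2ζω_n s + ω_n²: ω_n = √13.48 = 3.672 rad/s and 2ζω_n = 9.2, so ζ = 9.2/(2·3.672) = 1.25.

ζ = 1.25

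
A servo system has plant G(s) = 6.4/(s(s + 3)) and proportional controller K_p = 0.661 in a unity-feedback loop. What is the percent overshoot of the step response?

3.51%

Closed-loop characteristic equation: s² + 3s + 4.23 = 0, so ω_n = 2.057 rad/s and ζ = 3/(2·2.057) = 0.7293.
%OS = 100·exp(−πζ/√(1−ζ²)) = 100·exp(−π·0.7293/√0.4681) = 3.51%.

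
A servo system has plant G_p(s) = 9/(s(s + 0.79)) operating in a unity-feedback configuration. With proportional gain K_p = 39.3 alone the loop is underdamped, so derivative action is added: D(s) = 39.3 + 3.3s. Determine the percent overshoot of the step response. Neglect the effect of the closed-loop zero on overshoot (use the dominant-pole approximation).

1.29%

Forward path: (39.3 + 3.3s)·9/(s(s+0.79)). The closed-loop characteristic equation is s² + (0.79 + 9·3.3)s + 9·39.3 = 0.
That is s² + 30.49s + 353.7 = 0, so ω_n = 18.81 rad/s and ζ = 30.49/(2·18.81) = 0.8106.
%OS = 100·exp(−πζ/√(1−ζ²)) = 1.29%.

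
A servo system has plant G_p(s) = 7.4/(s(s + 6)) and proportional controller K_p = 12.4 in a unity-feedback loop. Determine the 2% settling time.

T_s ≈ 1.33 s

The closed-loop denominator s² + 6s + 91.76 gives ω_n = √91.76 = 9.579 and ζ = 6/(2ω_n) = 0.3132.
2% settling time T_s ≈ 4/(ζω_n) = 4/3 = 1.33 s.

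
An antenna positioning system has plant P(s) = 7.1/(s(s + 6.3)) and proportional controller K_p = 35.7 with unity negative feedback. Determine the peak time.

T_p = 0.201 s

Closed-loop characteristic equation: s² + 6.3s + 253.5 = 0, so ω_n = 15.92 rad/s and ζ = 6.3/(2·15.92) = 0.1979.
Damped frequency ω_d = ω_n√(1−ζ²) = 15.61 rad/s, so peak time T_p = π/ω_d = 0.201 s.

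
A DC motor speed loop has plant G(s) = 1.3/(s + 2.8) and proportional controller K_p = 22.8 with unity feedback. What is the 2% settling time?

T_s ≈ 0.123 s

Closed-loop transfer function: T(s) = K_p·G(s)/(1 + K_p·G(s)) = 29.64/(s + 2.8 + 29.64) = 29.64/(s + 32.44).
Time constant τ = 1/32.44 = 0.03083 s, so the 2% settling time is about 4τ = 0.123 s.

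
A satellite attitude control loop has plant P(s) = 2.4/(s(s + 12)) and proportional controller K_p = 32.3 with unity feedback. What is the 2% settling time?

Closed-loop characteristic equation: s² + 12s + 77.52 = 0, so ω_n = 8.805 rad/s and ζ = 12/(2·8.805) = 0.6815.
2% settling time T_s ≈ 4/(ζω_n) = 4/6 = 0.667 s.

T_s ≈ 0.667 s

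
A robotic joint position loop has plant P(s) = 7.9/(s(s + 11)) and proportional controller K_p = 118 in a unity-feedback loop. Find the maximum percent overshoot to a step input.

56.3%

From 1 + K_pP(s) = 0: s² + 11s + 932.2 = 0 ⇒ ω_n = 30.53, ζ = 0.1801.
%OS = 100·exp(−πζ/√(1−ζ²)) = 100·exp(−π·0.1801/√0.9675) = 56.3%.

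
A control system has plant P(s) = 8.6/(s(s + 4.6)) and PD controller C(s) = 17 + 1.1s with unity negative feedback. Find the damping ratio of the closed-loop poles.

ζ = 0.581

Forward path: (17 + 1.1s)·8.6/(s(s+4.6)). The closed-loop characteristic equation is s² + (4.6 + 8.6·1.1)s + 8.6·17 = 0.
That is s² + 14.06s + 146.2 = 0, so ω_n = 12.09 rad/s and ζ = 14.06/(2·12.09) = 0.5814.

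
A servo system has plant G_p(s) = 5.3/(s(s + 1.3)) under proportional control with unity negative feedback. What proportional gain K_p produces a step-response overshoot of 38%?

K_p = 0.92

From %OS = 100·exp(−πζ/√(1−ζ²)) = 38%, ζ = −ln(0.38)/√(π²+ln²(0.38)) = 0.2943.
Characteristic equation s² + 1.3s + 5.3K_p = 0 gives ζ = 1.3/(2√(5.3K_p)).
Setting ζ = 0.2943: √(5.3K_p) = 1.3/(2·0.2943) = 2.208, so K_p = 4.876/5.3 = 0.92.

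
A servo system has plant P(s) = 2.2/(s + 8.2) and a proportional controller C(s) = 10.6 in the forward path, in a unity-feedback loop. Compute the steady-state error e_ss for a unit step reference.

0.26

The loop is type 0. Static position error constant K_pos = C(0)·P(0) = 10.6·0.2683 = 2.844.
Steady-state error to a unit step: e_ss = 1/(1+K_pos) = 1/3.844 = 0.26.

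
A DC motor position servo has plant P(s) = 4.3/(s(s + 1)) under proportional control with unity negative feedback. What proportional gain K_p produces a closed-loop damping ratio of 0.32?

Closed-loop characteristic equation: s² + 1s + K_p·4.3 = 0.
So ω_n = √(4.3K_p) and 2ζω_n = 1, giving ζ = 1/(2√(4.3K_p)).
Setting ζ = 0.32: √(4.3K_p) = 1/(2·0.32) = 1.562, so K_p = 2.441/4.3 = 0.568.

K_p = 0.568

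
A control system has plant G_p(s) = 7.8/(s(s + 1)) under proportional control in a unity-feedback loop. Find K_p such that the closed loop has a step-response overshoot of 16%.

From %OS = 100·exp(−πζ/√(1−ζ²)) = 16%, ζ = −ln(0.16)/√(π²+ln²(0.16)) = 0.5039.
Characteristic equation s² + 1s + 7.8K_p = 0 gives ζ = 1/(2√(7.8K_p)).
Setting ζ = 0.5039: √(7.8K_p) = 1/(2·0.5039) = 0.9923, so K_p = 0.9847/7.8 = 0.126.

K_p = 0.126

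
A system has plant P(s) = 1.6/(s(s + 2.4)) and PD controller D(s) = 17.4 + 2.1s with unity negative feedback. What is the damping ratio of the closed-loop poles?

Forward path: (17.4 + 2.1s)·1.6/(s(s+2.4)). The closed-loop characteristic equation is s² + (2.4 + 1.6·2.1)s + 1.6·17.4 = 0.
That is s² + 5.76s + 27.84 = 0, so ω_n = 5.276 rad/s and ζ = 5.76/(2·5.276) = 0.5458.

ζ = 0.546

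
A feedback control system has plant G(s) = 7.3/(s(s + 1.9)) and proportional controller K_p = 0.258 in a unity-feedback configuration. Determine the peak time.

Closed-loop characteristic equation: s² + 1.9s + 1.883 = 0, so ω_n = 1.372 rad/s and ζ = 1.9/(2·1.372) = 0.6922.
Damped frequency ω_d = ω_n√(1−ζ²) = 0.9904 rad/s, so peak time T_p = π/ω_d = 3.17 s.

T_p = 3.17 s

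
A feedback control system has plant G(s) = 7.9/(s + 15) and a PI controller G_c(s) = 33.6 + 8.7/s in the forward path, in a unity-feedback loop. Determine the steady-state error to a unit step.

The open loop G_c(s)G(s) has a pole at the origin (type 1), so the static position error constant is infinite and e_ss = 1/(1+∞) = 0.

0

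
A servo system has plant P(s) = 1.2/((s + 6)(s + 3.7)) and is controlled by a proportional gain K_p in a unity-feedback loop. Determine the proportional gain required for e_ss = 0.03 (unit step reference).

K_p = 598

For a type-0 loop with proportional control, e_ss = 1/(1 + K_p·P(0)).
P(0) = 0.05405. Require 1/(1 + K_p·0.05405) = 0.03, so 1 + 0.05405·K_p = 33.33.
K_p = (33.33 − 1)/0.05405 = 598.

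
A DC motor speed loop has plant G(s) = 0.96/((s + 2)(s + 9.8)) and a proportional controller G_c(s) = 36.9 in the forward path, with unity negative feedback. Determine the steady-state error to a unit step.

0.356

The loop is type 0. Static position error constant K_pos = G_c(0)·G(0) = 36.9·0.04898 = 1.807.
Steady-state error to a unit step: e_ss = 1/(1+K_pos) = 1/2.807 = 0.356.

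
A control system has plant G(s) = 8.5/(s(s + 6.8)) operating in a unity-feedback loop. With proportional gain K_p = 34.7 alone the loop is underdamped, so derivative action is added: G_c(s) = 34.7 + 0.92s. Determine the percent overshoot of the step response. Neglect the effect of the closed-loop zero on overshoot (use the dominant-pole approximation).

22.8%

Forward path: (34.7 + 0.92s)·8.5/(s(s+6.8)). The closed-loop characteristic equation is s² + (6.8 + 8.5·0.92)s + 8.5·34.7 = 0.
That is s² + 14.62s + 295 = 0, so ω_n = 17.17 rad/s and ζ = 14.62/(2·17.17) = 0.4256.
%OS = 100·exp(−πζ/√(1−ζ²)) = 22.8%.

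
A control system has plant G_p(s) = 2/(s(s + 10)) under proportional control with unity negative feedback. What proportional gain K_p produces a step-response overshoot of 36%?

K_p = 131

From %OS = 100·exp(−πζ/√(1−ζ²)) = 36%, ζ = −ln(0.36)/√(π²+ln²(0.36)) = 0.3093.
Characteristic equation s² + 10s + 2K_p = 0 gives ζ = 10/(2√(2K_p)).
Setting ζ = 0.3093: √(2K_p) = 10/(2·0.3093) = 16.17, so K_p = 261.4/2 = 131.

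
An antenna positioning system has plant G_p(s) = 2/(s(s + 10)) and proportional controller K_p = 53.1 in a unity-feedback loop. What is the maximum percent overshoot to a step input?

17.5%

From 1 + K_pG_p(s) = 0: s² + 10s + 106.2 = 0 ⇒ ω_n = 10.31, ζ = 0.4852.
%OS = 100·exp(−πζ/√(1−ζ²)) = 100·exp(−π·0.4852/√0.7646) = 17.5%.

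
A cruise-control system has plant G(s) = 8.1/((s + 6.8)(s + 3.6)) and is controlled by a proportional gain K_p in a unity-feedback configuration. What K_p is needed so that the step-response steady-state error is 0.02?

K_p = 148

For a type-0 loop with proportional control, e_ss = 1/(1 + K_p·G(0)).
G(0) = 0.3309. Require 1/(1 + K_p·0.3309) = 0.02, so 1 + 0.3309·K_p = 50.
K_p = (50 − 1)/0.3309 = 148.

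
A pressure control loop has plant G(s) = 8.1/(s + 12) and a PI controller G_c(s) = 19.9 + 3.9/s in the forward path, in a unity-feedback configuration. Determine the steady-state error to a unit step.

0

The open loop G_c(s)G(s) has a pole at the origin (type 1), so the static position error constant is infinite and e_ss = 1/(1+∞) = 0.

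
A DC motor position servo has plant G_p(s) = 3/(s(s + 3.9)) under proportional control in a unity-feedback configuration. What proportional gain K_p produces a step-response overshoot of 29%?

From %OS = 100·exp(−πζ/√(1−ζ²)) = 29%, ζ = −ln(0.29)/√(π²+ln²(0.29)) = 0.3666.
Characteristic equation s² + 3.9s + 3K_p = 0 gives ζ = 3.9/(2√(3K_p)).
Setting ζ = 0.3666: √(3K_p) = 3.9/(2·0.3666) = 5.319, so K_p = 28.29/3 = 9.43.

K_p = 9.43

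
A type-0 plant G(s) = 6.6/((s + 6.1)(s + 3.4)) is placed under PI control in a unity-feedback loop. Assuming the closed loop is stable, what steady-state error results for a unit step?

0

The PI controller's integrator makes the forward path type 1, so e_ss to a step is zero.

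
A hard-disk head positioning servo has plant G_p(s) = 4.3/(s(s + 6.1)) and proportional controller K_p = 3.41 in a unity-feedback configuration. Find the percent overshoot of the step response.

1.59%

From 1 + K_pG_p(s) = 0: s² + 6.1s + 14.66 = 0 ⇒ ω_n = 3.829, ζ = 0.7965.
%OS = 100·exp(−πζ/√(1−ζ²)) = 100·exp(−π·0.7965/√0.3656) = 1.59%.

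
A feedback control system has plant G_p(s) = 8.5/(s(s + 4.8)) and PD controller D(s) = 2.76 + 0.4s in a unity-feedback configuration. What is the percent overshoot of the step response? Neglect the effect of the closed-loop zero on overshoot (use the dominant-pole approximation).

Forward path: (2.76 + 0.4s)·8.5/(s(s+4.8)). The closed-loop characteristic equation is s² + (4.8 + 8.5·0.4)s + 8.5·2.76 = 0.
That is s² + 8.2s + 23.46 = 0, so ω_n = 4.844 rad/s and ζ = 8.2/(2·4.844) = 0.8465.
%OS = 100·exp(−πζ/√(1−ζ²)) = 0.677%.

0.677%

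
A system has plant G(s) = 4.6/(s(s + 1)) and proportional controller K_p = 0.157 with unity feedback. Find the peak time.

From 1 + K_pG(s) = 0: s² + 1s + 0.7222 = 0 ⇒ ω_n = 0.8498, ζ = 0.5884.
Damped frequency ω_d = ω_n√(1−ζ²) = 0.6872 rad/s, so peak time T_p = π/ω_d = 4.57 s.

T_p = 4.57 s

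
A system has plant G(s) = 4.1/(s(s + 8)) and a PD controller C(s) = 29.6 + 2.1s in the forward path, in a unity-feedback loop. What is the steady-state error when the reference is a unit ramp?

0.0659

The loop has one pole at the origin (type 1). Velocity error constant K_v = lim_{s→0} s·C(s)G(s) = 29.6·4.1/8 = 15.17.
Steady-state error to a unit ramp: e_ss = 1/K_v = 0.0659.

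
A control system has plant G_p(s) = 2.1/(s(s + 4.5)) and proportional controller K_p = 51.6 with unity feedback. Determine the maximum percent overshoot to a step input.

Closed-loop characteristic equation: s² + 4.5s + 108.4 = 0, so ω_n = 10.41 rad/s and ζ = 4.5/(2·10.41) = 0.2161.
%OS = 100·exp(−πζ/√(1−ζ²)) = 100·exp(−π·0.2161/√0.9533) = 49.9%.

49.9%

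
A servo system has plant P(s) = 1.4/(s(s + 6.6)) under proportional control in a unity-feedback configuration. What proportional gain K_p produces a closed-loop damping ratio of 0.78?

Closed-loop characteristic equation: s² + 6.6s + K_p·1.4 = 0.
So ω_n = √(1.4K_p) and 2ζω_n = 6.6, giving ζ = 6.6/(2√(1.4K_p)).
Setting ζ = 0.78: √(1.4K_p) = 6.6/(2·0.78) = 4.231, so K_p = 17.9/1.4 = 12.8.

K_p = 12.8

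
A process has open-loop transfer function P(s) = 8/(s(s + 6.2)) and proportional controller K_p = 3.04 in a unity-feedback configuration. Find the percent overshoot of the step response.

7.89%

From 1 + K_pP(s) = 0: s² + 6.2s + 24.32 = 0 ⇒ ω_n = 4.932, ζ = 0.6286.
%OS = 100·exp(−πζ/√(1−ζ²)) = 100·exp(−π·0.6286/√0.6049) = 7.89%.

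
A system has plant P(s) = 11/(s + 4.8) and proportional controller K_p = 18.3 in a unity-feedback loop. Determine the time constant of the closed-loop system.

τ = 0.00485 s

Closed-loop transfer function: T(s) = K_p·P(s)/(1 + K_p·P(s)) = 201.3/(s + 4.8 + 201.3) = 201.3/(s + 206.1).
Time constant τ = 1/206.1 = 0.00485 s.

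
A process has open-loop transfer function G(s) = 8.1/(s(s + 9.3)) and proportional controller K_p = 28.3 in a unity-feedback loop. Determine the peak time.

Closed-loop characteristic equation: s² + 9.3s + 229.2 = 0, so ω_n = 15.14 rad/s and ζ = 9.3/(2·15.14) = 0.3071.
Damped frequency ω_d = ω_n√(1−ζ²) = 14.41 rad/s, so peak time T_p = π/ω_d = 0.218 s.

T_p = 0.218 s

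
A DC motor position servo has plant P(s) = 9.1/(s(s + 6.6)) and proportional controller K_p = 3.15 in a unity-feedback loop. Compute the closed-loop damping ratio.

With unity feedback the closed-loop characteristic equation is s² + 6.6s + 3.15·9.1 = s² + 6.6s + 28.66 = 0.
So ω_n² = 28.66 ⇒ ω_n = 5.354 rad/s, and ζ = 6.6/(2ω_n) = 0.616.

ζ = 0.616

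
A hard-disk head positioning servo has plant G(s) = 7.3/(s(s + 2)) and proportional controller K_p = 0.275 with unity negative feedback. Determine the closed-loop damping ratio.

ζ = 0.706

With unity feedback the closed-loop characteristic equation is s² + 2s + 0.275·7.3 = s² + 2s + 2.008 = 0.
So ω_n² = 2.008 ⇒ ω_n = 1.417 rad/s, and ζ = 2/(2ω_n) = 0.706.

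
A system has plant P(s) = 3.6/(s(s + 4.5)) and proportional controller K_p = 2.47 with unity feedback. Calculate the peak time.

From 1 + K_pP(s) = 0: s² + 4.5s + 8.892 = 0 ⇒ ω_n = 2.982, ζ = 0.7545.
Damped frequency ω_d = ω_n√(1−ζ²) = 1.957 rad/s, so peak time T_p = π/ω_d = 1.61 s.

T_p = 1.61 s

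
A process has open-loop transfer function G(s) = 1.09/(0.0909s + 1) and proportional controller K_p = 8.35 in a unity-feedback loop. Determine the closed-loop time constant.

Closed loop: T(s) = K_p·G/(1+K_p·G) = 9.101/(0.0909s + 1 + 9.101), with pole at s = −(1 + 9.101)/0.0909 = −111.1.
Closed-loop time constant τ = 1/111.1 = 0.009 s.

τ = 0.009 s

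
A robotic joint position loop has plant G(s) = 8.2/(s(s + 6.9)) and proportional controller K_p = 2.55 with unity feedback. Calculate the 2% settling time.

T_s ≈ 1.16 s

Closed-loop characteristic equation: s² + 6.9s + 20.91 = 0, so ω_n = 4.573 rad/s and ζ = 6.9/(2·4.573) = 0.7545.
2% settling time T_s ≈ 4/(ζω_n) = 4/3.45 = 1.16 s.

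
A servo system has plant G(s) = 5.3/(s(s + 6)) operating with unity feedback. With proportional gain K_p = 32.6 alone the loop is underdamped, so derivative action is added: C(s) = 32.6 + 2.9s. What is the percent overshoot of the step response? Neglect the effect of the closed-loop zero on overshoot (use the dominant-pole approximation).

1.25%

Forward path: (32.6 + 2.9s)·5.3/(s(s+6)). The closed-loop characteristic equation is s² + (6 + 5.3·2.9)s + 5.3·32.6 = 0.
That is s² + 21.37s + 172.8 = 0, so ω_n = 13.14 rad/s and ζ = 21.37/(2·13.14) = 0.8129.
%OS = 100·exp(−πζ/√(1−ζ²)) = 1.25%.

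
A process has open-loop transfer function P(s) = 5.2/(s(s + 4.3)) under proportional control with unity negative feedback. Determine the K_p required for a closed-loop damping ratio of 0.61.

K_p = 2.39

Closed-loop characteristic equation: s² + 4.3s + K_p·5.2 = 0.
So ω_n = √(5.2K_p) and 2ζω_n = 4.3, giving ζ = 4.3/(2√(5.2K_p)).
Setting ζ = 0.61: √(5.2K_p) = 4.3/(2·0.61) = 3.525, so K_p = 12.42/5.2 = 2.39.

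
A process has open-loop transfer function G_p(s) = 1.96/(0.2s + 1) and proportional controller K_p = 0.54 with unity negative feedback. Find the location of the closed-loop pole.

s = -10.29

Closed loop: T(s) = K_p·G_p/(1+K_p·G_p) = 1.058/(0.2s + 1 + 1.058), with pole at s = −(1 + 1.058)/0.2 = −10.29.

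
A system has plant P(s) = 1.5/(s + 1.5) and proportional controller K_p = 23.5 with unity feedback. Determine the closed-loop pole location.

s = -36.75

Closed-loop transfer function: T(s) = K_p·P(s)/(1 + K_p·P(s)) = 35.25/(s + 1.5 + 35.25) = 35.25/(s + 36.75).
The closed-loop pole is at s = −36.75.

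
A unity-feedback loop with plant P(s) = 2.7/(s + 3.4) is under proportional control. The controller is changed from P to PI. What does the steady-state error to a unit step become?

0

The integrator makes K_pos = lim_{s→0} C(s)G(s) infinite, so e_ss = 1/(1+K_pos) = 0.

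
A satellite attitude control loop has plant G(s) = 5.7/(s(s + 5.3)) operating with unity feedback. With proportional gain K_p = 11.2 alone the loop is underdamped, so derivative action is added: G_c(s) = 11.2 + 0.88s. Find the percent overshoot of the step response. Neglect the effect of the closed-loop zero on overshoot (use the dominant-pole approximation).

Forward path: (11.2 + 0.88s)·5.7/(s(s+5.3)). The closed-loop characteristic equation is s² + (5.3 + 5.7·0.88)s + 5.7·11.2 = 0.
That is s² + 10.32s + 63.84 = 0, so ω_n = 7.99 rad/s and ζ = 10.32/(2·7.99) = 0.6456.
%OS = 100·exp(−πζ/√(1−ζ²)) = 7.03%.

7.03%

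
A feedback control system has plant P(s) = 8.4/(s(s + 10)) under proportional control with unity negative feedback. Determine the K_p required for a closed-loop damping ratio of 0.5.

K_p = 11.9

Closed-loop characteristic equation: s² + 10s + K_p·8.4 = 0.
So ω_n = √(8.4K_p) and 2ζω_n = 10, giving ζ = 10/(2√(8.4K_p)).
Setting ζ = 0.5: √(8.4K_p) = 10/(2·0.5) = 10, so K_p = 100/8.4 = 11.9.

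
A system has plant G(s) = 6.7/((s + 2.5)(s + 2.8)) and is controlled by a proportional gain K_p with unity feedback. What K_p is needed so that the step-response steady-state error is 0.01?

For a type-0 loop with proportional control, e_ss = 1/(1 + K_p·G(0)).
G(0) = 0.9571. Require 1/(1 + K_p·0.9571) = 0.01, so 1 + 0.9571·K_p = 100.
K_p = (100 − 1)/0.9571 = 103.

K_p = 103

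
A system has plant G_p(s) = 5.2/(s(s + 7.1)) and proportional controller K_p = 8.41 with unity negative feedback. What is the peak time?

From 1 + K_pG_p(s) = 0: s² + 7.1s + 43.73 = 0 ⇒ ω_n = 6.613, ζ = 0.5368.
Damped frequency ω_d = ω_n√(1−ζ²) = 5.579 rad/s, so peak time T_p = π/ω_d = 0.563 s.

T_p = 0.563 s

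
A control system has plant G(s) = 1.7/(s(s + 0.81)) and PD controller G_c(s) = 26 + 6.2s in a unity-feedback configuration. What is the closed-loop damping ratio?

ζ = 0.854

Forward path: (26 + 6.2s)·1.7/(s(s+0.81)). The closed-loop characteristic equation is s² + (0.81 + 1.7·6.2)s + 1.7·26 = 0.
That is s² + 11.35s + 44.2 = 0, so ω_n = 6.648 rad/s and ζ = 11.35/(2·6.648) = 0.8536.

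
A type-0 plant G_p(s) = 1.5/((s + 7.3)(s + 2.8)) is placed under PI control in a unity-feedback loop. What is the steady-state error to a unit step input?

The PI controller's integrator makes the forward path type 1, so e_ss to a step is zero.

0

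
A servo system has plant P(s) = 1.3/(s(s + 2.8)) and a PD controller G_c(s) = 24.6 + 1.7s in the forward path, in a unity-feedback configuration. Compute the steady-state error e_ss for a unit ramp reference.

The loop has one pole at the origin (type 1). Velocity error constant K_v = lim_{s→0} s·G_c(s)P(s) = 24.6·1.3/2.8 = 11.42.
Steady-state error to a unit ramp: e_ss = 1/K_v = 0.0876.

0.0876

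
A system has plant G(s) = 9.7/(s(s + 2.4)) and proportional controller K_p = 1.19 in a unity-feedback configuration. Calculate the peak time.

Closed-loop characteristic equation: s² + 2.4s + 11.54 = 0, so ω_n = 3.397 rad/s and ζ = 2.4/(2·3.397) = 0.3532.
Damped frequency ω_d = ω_n√(1−ζ²) = 3.179 rad/s, so peak time T_p = π/ω_d = 0.988 s.

T_p = 0.988 s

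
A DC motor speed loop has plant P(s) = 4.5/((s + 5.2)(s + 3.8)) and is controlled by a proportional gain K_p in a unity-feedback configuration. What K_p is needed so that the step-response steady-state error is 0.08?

K_p = 50.5

For a type-0 loop with proportional control, e_ss = 1/(1 + K_p·P(0)).
P(0) = 0.2277. Require 1/(1 + K_p·0.2277) = 0.08, so 1 + 0.2277·K_p = 12.5.
K_p = (12.5 − 1)/0.2277 = 50.5.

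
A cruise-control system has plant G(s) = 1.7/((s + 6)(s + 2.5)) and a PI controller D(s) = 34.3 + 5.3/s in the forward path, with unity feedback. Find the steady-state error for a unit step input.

0

The open loop D(s)G(s) has a pole at the origin (type 1), so the static position error constant is infinite and e_ss = 1/(1+∞) = 0.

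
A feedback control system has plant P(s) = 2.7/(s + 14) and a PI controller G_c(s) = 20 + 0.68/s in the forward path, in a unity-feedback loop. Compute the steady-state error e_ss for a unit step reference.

0

The open loop G_c(s)P(s) has a pole at the origin (type 1), so the static position error constant is infinite and e_ss = 1/(1+∞) = 0.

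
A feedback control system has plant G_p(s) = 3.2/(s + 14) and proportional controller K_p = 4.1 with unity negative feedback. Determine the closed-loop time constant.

τ = 0.0369 s

Closed-loop transfer function: T(s) = K_p·G_p(s)/(1 + K_p·G_p(s)) = 13.12/(s + 14 + 13.12) = 13.12/(s + 27.12).
Time constant τ = 1/27.12 = 0.0369 s.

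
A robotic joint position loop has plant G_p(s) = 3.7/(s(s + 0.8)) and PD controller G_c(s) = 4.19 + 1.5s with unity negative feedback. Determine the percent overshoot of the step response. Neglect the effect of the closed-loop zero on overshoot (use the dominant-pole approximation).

Forward path: (4.19 + 1.5s)·3.7/(s(s+0.8)). The closed-loop characteristic equation is s² + (0.8 + 3.7·1.5)s + 3.7·4.19 = 0.
That is s² + 6.35s + 15.5 = 0, so ω_n = 3.937 rad/s and ζ = 6.35/(2·3.937) = 0.8064.
%OS = 100·exp(−πζ/√(1−ζ²)) = 1.38%.

1.38%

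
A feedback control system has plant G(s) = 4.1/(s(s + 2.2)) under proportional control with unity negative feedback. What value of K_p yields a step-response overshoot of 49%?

From %OS = 100·exp(−πζ/√(1−ζ²)) = 49%, ζ = −ln(0.49)/√(π²+ln²(0.49)) = 0.2214.
Characteristic equation s² + 2.2s + 4.1K_p = 0 gives ζ = 2.2/(2√(4.1K_p)).
Setting ζ = 0.2214: √(4.1K_p) = 2.2/(2·0.2214) = 4.968, so K_p = 24.68/4.1 = 6.02.

K_p = 6.02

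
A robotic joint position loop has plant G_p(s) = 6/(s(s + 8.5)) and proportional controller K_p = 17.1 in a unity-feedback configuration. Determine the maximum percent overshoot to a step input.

23.4%

The closed-loop denominator s² + 8.5s + 102.6 gives ω_n = √102.6 = 10.13 and ζ = 8.5/(2ω_n) = 0.4196.
%OS = 100·exp(−πζ/√(1−ζ²)) = 100·exp(−π·0.4196/√0.824) = 23.4%.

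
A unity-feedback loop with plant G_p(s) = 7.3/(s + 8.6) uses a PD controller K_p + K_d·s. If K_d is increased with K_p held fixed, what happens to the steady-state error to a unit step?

unchanged

At s = 0 the derivative term contributes nothing: C(0) = K_p regardless of K_d, so K_pos = K_p·G_p(0) and e_ss are unchanged.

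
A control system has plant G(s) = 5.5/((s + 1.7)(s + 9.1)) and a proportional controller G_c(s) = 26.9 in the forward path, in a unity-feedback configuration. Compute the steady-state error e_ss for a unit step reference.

The loop is type 0. Static position error constant K_pos = G_c(0)·G(0) = 26.9·0.3555 = 9.564.
Steady-state error to a unit step: e_ss = 1/(1+K_pos) = 1/10.56 = 0.0947.

0.0947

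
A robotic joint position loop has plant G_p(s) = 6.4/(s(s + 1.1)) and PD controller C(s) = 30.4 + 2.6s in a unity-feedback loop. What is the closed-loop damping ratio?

ζ = 0.636

Forward path: (30.4 + 2.6s)·6.4/(s(s+1.1)). The closed-loop characteristic equation is s² + (1.1 + 6.4·2.6)s + 6.4·30.4 = 0.
That is s² + 17.74s + 194.6 = 0, so ω_n = 13.95 rad/s and ζ = 17.74/(2·13.95) = 0.6359.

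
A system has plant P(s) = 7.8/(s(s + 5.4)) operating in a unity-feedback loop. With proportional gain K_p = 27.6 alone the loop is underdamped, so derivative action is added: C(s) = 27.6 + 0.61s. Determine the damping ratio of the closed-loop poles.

Forward path: (27.6 + 0.61s)·7.8/(s(s+5.4)). The closed-loop characteristic equation is s² + (5.4 + 7.8·0.61)s + 7.8·27.6 = 0.
That is s² + 10.16s + 215.3 = 0, so ω_n = 14.67 rad/s and ζ = 10.16/(2·14.67) = 0.3462.

ζ = 0.346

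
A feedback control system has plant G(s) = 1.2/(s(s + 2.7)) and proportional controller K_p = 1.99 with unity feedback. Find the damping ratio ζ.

With unity feedback the closed-loop characteristic equation is s² + 2.7s + 1.99·1.2 = s² + 2.7s + 2.388 = 0.
So ω_n² = 2.388 ⇒ ω_n = 1.545 rad/s, and ζ = 2.7/(2ω_n) = 0.874.

ζ = 0.874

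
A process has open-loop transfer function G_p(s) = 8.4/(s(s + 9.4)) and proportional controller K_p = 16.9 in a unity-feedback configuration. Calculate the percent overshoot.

26%

The closed-loop denominator s² + 9.4s + 142 gives ω_n = √142 = 11.91 and ζ = 9.4/(2ω_n) = 0.3945.
%OS = 100·exp(−πζ/√(1−ζ²)) = 100·exp(−π·0.3945/√0.8444) = 26%.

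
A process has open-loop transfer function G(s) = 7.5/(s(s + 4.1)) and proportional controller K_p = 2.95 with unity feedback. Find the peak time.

The closed-loop denominator s² + 4.1s + 22.12 gives ω_n = √22.12 = 4.704 and ζ = 4.1/(2ω_n) = 0.4358.
Damped frequency ω_d = ω_n√(1−ζ²) = 4.233 rad/s, so peak time T_p = π/ω_d = 0.742 s.

T_p = 0.742 s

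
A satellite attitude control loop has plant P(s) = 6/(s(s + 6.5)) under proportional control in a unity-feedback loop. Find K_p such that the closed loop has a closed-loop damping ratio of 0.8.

Closed-loop characteristic equation: s² + 6.5s + K_p·6 = 0.
So ω_n = √(6K_p) and 2ζω_n = 6.5, giving ζ = 6.5/(2√(6K_p)).
Setting ζ = 0.8: √(6K_p) = 6.5/(2·0.8) = 4.062, so K_p = 16.5/6 = 2.75.

K_p = 2.75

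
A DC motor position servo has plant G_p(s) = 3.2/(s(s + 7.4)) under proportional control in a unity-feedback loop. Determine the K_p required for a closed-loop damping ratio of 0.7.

Closed-loop characteristic equation: s² + 7.4s + K_p·3.2 = 0.
So ω_n = √(3.2K_p) and 2ζω_n = 7.4, giving ζ = 7.4/(2√(3.2K_p)).
Setting ζ = 0.7: √(3.2K_p) = 7.4/(2·0.7) = 5.286, so K_p = 27.94/3.2 = 8.73.

K_p = 8.73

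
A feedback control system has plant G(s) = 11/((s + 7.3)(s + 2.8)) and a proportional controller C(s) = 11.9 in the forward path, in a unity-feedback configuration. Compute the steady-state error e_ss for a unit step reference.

The loop is type 0. Static position error constant K_pos = C(0)·G(0) = 11.9·0.5382 = 6.404.
Steady-state error to a unit step: e_ss = 1/(1+K_pos) = 1/7.404 = 0.135.

0.135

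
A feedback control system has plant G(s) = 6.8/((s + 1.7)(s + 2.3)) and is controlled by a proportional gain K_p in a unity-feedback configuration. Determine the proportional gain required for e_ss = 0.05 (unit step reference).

For a type-0 loop with proportional control, e_ss = 1/(1 + K_p·G(0)).
G(0) = 1.739. Require 1/(1 + K_p·1.739) = 0.05, so 1 + 1.739·K_p = 20.
K_p = (20 − 1)/1.739 = 10.9.

K_p = 10.9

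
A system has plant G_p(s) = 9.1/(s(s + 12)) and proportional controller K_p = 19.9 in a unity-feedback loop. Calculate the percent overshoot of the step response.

20.9%

The closed-loop denominator s² + 12s + 181.1 gives ω_n = √181.1 = 13.46 and ζ = 12/(2ω_n) = 0.4459.
%OS = 100·exp(−πζ/√(1−ζ²)) = 100·exp(−π·0.4459/√0.8012) = 20.9%.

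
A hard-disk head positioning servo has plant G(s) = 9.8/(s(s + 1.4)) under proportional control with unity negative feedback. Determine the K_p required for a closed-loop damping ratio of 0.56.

K_p = 0.159

Closed-loop characteristic equation: s² + 1.4s + K_p·9.8 = 0.
So ω_n = √(9.8K_p) and 2ζω_n = 1.4, giving ζ = 1.4/(2√(9.8K_p)).
Setting ζ = 0.56: √(9.8K_p) = 1.4/(2·0.56) = 1.25, so K_p = 1.562/9.8 = 0.159.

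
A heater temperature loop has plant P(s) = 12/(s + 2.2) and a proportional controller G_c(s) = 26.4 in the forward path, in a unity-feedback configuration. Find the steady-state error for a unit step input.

0.0069

The loop is type 0. Static position error constant K_pos = G_c(0)·P(0) = 26.4·5.455 = 144.
Steady-state error to a unit step: e_ss = 1/(1+K_pos) = 1/145 = 0.0069.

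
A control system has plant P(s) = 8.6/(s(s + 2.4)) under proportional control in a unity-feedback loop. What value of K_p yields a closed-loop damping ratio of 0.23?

K_p = 3.17

Closed-loop characteristic equation: s² + 2.4s + K_p·8.6 = 0.
So ω_n = √(8.6K_p) and 2ζω_n = 2.4, giving ζ = 2.4/(2√(8.6K_p)).
Setting ζ = 0.23: √(8.6K_p) = 2.4/(2·0.23) = 5.217, so K_p = 27.22/8.6 = 3.17.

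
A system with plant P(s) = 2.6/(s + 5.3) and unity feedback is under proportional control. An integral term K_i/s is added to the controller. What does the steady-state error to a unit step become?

The integrator makes K_pos = lim_{s→0} C(s)G(s) infinite, so e_ss = 1/(1+K_pos) = 0.

0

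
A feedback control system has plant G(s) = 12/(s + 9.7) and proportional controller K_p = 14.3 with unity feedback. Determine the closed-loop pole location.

Closed-loop transfer function: T(s) = K_p·G(s)/(1 + K_p·G(s)) = 171.6/(s + 9.7 + 171.6) = 171.6/(s + 181.3).
The closed-loop pole is at s = −181.3.

s = -181.3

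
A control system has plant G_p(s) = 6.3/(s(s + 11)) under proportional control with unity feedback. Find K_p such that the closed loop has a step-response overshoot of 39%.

From %OS = 100·exp(−πζ/√(1−ζ²)) = 39%, ζ = −ln(0.39)/√(π²+ln²(0.39)) = 0.2871.
Characteristic equation s² + 11s + 6.3K_p = 0 gives ζ = 11/(2√(6.3K_p)).
Setting ζ = 0.2871: √(6.3K_p) = 11/(2·0.2871) = 19.16, so K_p = 367/6.3 = 58.3.

K_p = 58.3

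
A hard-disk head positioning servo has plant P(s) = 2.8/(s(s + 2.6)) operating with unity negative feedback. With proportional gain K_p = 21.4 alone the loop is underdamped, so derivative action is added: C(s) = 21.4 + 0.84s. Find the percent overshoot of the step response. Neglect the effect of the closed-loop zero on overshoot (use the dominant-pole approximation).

34.6%

Forward path: (21.4 + 0.84s)·2.8/(s(s+2.6)). The closed-loop characteristic equation is s² + (2.6 + 2.8·0.84)s + 2.8·21.4 = 0.
That is s² + 4.952s + 59.92 = 0, so ω_n = 7.741 rad/s and ζ = 4.952/(2·7.741) = 0.3199.
%OS = 100·exp(−πζ/√(1−ζ²)) = 34.6%.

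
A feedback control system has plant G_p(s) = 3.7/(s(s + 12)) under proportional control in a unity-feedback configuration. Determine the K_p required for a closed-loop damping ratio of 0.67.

K_p = 21.7

Closed-loop characteristic equation: s² + 12s + K_p·3.7 = 0.
So ω_n = √(3.7K_p) and 2ζω_n = 12, giving ζ = 12/(2√(3.7K_p)).
Setting ζ = 0.67: √(3.7K_p) = 12/(2·0.67) = 8.955, so K_p = 80.2/3.7 = 21.7.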